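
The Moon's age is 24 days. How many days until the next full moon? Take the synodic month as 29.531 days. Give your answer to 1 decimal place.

20.3 days

Full moon is 0.5 of the way through the cycle: age 0.5 × 29.531 = 14.765 d.
This lunation's full moon (14.765 d) has passed, so add one period: 44.296 − 24 = 20.296 days.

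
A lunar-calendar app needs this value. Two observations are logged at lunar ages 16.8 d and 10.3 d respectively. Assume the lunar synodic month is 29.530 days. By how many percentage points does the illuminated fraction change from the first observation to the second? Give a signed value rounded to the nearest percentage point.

-16 percentage points

First observation: θ = 360°·16.8/29.530 = 204.8°, so f = 0.954.
Second observation: θ = 125.6°, f = 0.791.
Δf = 0.791 − 0.954 = -0.163, i.e. -16 pp.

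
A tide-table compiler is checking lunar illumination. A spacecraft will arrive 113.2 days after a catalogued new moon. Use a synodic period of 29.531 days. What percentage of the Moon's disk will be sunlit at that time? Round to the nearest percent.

113.2 d spans 3 complete synodic months (3 × 29.531 = 88.59 d) plus 24.61 d.
Elongation θ = 360° × 24.61/29.531 ≈ 300.0°.
cos 300.0° = 0.500, so f = (1 − 0.500)/2 = 0.250, so 25%.

25%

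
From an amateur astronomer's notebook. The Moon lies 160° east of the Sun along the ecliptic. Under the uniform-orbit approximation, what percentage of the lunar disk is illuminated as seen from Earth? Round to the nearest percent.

97%

f = (1 − cos 160°)/2 = (1 − (-0.940))/2 ≈ 0.970, i.e. 97%.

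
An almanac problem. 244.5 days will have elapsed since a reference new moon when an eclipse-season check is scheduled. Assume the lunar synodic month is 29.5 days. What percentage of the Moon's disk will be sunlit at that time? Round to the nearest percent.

62%

Reduce mod P: 244.5 − 8×29.5 = 8.50 d into the current lunation.
The Moon has covered 8.50/29.5 of its cycle, so θ ≈ 360° × 8.50/29.5 = 103.7°.
Illuminated fraction = (1 − cos 103.7°)/2 = (1 − (-0.237))/2 ≈ 0.619, so 62%.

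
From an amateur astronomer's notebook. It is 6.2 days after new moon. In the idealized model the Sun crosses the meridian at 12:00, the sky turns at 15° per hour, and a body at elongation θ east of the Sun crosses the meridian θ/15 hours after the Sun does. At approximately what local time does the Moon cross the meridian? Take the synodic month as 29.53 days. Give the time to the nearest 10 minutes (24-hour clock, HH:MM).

Phase angle: θ = 360°·(6.2 d)/(29.53 d) = 75.6°.
At 15° of sky rotation per hour, 75.6° corresponds to a 5.04 h lag.
12:00 + 5.039 h ≈ 17:02 → 17:00 to the nearest ten minutes.

17:00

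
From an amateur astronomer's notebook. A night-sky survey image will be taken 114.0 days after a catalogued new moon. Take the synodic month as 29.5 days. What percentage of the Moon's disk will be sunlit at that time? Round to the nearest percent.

17%

114.0 d spans 3 complete synodic months (3 × 29.5 = 88.50 d) plus 25.50 d.
The Moon has covered 25.50/29.5 of its cycle, so θ ≈ 360° × 25.50/29.5 = 311.2°.
With cos θ = 0.659, the lit fraction is (1 − 0.659)/2 ≈ 0.171, so 17%.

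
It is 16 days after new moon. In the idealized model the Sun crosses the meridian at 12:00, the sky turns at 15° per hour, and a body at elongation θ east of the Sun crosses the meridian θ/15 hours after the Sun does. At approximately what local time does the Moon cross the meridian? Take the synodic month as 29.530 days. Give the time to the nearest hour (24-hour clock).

01:00

Phase angle: θ = 360°·(16 d)/(29.530 d) = 195.1°.
The Moon trails the Sun by θ/15 = 195.1/15 ≈ 13.00 hours.
12:00 + 13.00 h ≈ 01:00 → 01:00 to the nearest hour.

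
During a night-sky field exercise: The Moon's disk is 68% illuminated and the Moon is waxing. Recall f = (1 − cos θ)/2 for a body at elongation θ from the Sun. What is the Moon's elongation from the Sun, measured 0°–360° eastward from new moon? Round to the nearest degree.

From f = (1 − cos θ)/2: cos θ = 1 − 2×0.68 = -0.360; arccos → 111.1°.
Waxing ⇒ before full, so θ = 111.1°.

111°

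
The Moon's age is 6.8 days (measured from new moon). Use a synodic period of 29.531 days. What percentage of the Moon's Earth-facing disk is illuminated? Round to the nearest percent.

Elongation θ = 360° × 6.8/29.531 ≈ 82.9°.
With cos θ = 0.124, the lit fraction is (1 − 0.124)/2 ≈ 0.438, so 44%.

44%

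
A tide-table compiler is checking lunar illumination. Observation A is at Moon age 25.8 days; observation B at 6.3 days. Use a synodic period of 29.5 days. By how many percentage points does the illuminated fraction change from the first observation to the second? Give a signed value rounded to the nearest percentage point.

+24 percentage points

First observation: θ = 360°·25.8/29.5 = 314.8°, so f = 0.147.
Second observation: θ = 76.9°, f = 0.387.
Δf = 0.387 − 0.147 = +0.239, i.e. +24 pp.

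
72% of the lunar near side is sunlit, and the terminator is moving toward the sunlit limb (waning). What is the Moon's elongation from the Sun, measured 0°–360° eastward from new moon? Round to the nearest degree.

244°

cos θ = 1 − 2f = -0.440, giving a principal value of 116.1°.
A waning Moon lies in 180°–360°, so θ = 360° − 116.1° = 243.9°.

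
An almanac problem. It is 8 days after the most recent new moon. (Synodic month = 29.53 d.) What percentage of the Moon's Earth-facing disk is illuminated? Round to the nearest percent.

The Moon has covered 8/29.53 of its cycle, so θ ≈ 360° × 8/29.53 = 97.5°.
Illuminated fraction = (1 − cos 97.5°)/2 = (1 − (-0.131))/2 ≈ 0.566, so 57%.

57%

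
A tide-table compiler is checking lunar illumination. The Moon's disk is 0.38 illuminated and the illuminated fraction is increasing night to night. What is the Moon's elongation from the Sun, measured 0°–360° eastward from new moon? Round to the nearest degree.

76°

cos θ = 1 − 2f = 0.240, giving a principal value of 76.1°.
Waxing ⇒ before full, so θ = 76.1°.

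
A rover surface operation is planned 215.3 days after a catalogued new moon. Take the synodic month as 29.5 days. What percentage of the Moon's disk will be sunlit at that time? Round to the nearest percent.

65%

Reduce mod P: 215.3 − 7×29.5 = 8.80 d into the current lunation.
Phase angle: θ = 360°·(8.80 d)/(29.5 d) = 107.4°.
With cos θ = (-0.299), the lit fraction is (1 − (-0.299))/2 ≈ 0.649, so 65%.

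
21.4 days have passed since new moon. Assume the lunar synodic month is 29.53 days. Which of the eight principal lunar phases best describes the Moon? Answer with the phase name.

θ ≈ 360° × 21.4/29.53 = 261°, which falls in the last quarter sector.

last quarter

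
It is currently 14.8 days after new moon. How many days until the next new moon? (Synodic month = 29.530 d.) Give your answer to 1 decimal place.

14.7 days

The next new moon completes the synodic month: 29.530 − 14.8 = 14.730 days.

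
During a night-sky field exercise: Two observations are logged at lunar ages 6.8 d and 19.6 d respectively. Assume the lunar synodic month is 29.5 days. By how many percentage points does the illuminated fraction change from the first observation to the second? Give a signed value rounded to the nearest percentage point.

+32 percentage points

θ₁ = 360° × 6.8/29.5 = 83.0°, f₁ = (1 − cos θ₁)/2 = 0.439.
θ₂ = 360° × 19.6/29.5 = 239.2°, f₂ = (1 − cos θ₂)/2 = 0.756.
Change = f₂ − f₁ = +0.317 → +32 percentage points.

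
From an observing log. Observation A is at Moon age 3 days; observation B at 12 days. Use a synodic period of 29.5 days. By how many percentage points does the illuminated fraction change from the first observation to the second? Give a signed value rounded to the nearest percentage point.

+82 pp

θ₁ = 360° × 3/29.5 = 36.6°, f₁ = (1 − cos θ₁)/2 = 0.099.
θ₂ = 360° × 12/29.5 = 146.4°, f₂ = (1 − cos θ₂)/2 = 0.917.
Change = f₂ − f₁ = +0.818 → +82 percentage points.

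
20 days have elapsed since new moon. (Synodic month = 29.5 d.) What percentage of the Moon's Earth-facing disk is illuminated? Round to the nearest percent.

72%

The Moon has covered 20/29.5 of its cycle, so θ ≈ 360° × 20/29.5 = 244.1°.
With cos θ = (-0.437), the lit fraction is (1 − (-0.437))/2 ≈ 0.719, so 72%.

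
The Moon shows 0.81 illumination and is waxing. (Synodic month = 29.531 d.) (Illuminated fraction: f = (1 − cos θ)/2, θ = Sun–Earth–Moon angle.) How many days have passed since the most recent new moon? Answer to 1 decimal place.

10.5 days

From f = (1 − cos θ)/2: cos θ = 1 − 2×0.81 = -0.620; arccos → 128.3°.
Waxing ⇒ before full, so θ = 128.3°.
That fraction of the synodic month is 128.3/360 × 29.531 d ≈ 10.53 d.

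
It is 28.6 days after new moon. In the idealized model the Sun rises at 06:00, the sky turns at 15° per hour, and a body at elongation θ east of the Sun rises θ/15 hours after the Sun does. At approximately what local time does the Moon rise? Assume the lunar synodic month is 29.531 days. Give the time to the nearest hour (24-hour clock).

05:00

Elongation θ = 360° × 28.6/29.531 ≈ 348.7°.
The Moon trails the Sun by θ/15 = 348.7/15 ≈ 23.24 hours.
06:00 + 23.24 h ≈ 05:15 → 05:00 to the nearest hour.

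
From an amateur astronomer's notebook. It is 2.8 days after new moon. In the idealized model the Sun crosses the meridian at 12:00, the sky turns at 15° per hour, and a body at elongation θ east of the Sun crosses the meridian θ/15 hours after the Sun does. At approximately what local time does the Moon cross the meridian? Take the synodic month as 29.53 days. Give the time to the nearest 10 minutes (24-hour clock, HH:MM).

14:20

The Moon has covered 2.8/29.53 of its cycle, so θ ≈ 360° × 2.8/29.53 = 34.1°.
Delay after the Sun = 34.1° / (15°/h) ≈ 2.28 h.
12:00 + 2.276 h ≈ 14:17 → 14:20 to the nearest ten minutes.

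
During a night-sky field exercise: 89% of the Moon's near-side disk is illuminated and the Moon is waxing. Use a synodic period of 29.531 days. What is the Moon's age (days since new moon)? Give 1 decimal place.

11.6 days

Invert f = (1 − cos θ)/2 to get cos θ = 1 − 2(0.89) = -0.780, hence θ₀ = arccos -0.780 = 141.3°.
Waxing ⇒ before full, so θ = 141.3°.
That fraction of the synodic month is 141.3/360 × 29.531 d ≈ 11.59 d.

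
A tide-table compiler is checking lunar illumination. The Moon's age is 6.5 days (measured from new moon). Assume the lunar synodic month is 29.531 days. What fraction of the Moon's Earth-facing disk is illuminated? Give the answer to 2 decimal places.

0.41

Elongation θ = 360° × 6.5/29.531 ≈ 79.2°.
With cos θ = 0.187, the lit fraction is (1 − 0.187)/2 ≈ 0.407.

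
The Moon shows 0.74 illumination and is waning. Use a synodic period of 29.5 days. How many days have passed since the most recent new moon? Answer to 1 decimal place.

cos θ = 1 − 2f = -0.480, giving a principal value of 118.7°.
Waning ⇒ past full, so θ = 360° − 118.7° = 241.3°.
That fraction of the synodic month is 241.3/360 × 29.5 d ≈ 19.77 d.

19.8 days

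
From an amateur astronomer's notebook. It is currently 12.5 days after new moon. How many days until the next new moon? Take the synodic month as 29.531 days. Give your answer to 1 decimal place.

17.0 days

One full lunation from the last new moon is 29.531 d; remaining = 29.531 − 12.5 = 17.031 d.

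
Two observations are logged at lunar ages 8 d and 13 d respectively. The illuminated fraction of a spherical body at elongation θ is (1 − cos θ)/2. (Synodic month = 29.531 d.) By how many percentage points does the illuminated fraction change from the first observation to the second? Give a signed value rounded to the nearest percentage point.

θ₁ = 360° × 8/29.531 = 97.5°, f₁ = (1 − cos θ₁)/2 = 0.565.
θ₂ = 360° × 13/29.531 = 158.5°, f₂ = (1 − cos θ₂)/2 = 0.965.
Change = f₂ − f₁ = +0.400 → +40 percentage points.

+40 percentage points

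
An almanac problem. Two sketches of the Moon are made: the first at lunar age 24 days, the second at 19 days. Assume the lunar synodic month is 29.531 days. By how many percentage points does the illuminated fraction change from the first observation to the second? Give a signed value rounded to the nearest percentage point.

θ₁ = 360° × 24/29.531 = 292.6°, f₁ = (1 − cos θ₁)/2 = 0.308.
θ₂ = 360° × 19/29.531 = 231.6°, f₂ = (1 − cos θ₂)/2 = 0.810.
Change = f₂ − f₁ = +0.502 → +50 percentage points.

+50 percentage points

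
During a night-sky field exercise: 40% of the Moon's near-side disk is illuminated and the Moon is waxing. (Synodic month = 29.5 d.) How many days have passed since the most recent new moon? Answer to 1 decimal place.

6.4 days

Invert f = (1 − cos θ)/2 to get cos θ = 1 − 2(0.40) = 0.200, hence θ₀ = arccos 0.200 = 78.5°.
Waxing ⇒ before full, so θ = 78.5°.
At 360°/29.5 d per day, 78.5° corresponds to 6.43 days.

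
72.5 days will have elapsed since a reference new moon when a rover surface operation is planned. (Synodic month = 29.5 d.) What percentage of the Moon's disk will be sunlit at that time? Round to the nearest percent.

72.5/29.5 = 2.458 lunations, so 2 complete cycles and 13.50 d into the next.
The Moon has covered 13.50/29.5 of its cycle, so θ ≈ 360° × 13.50/29.5 = 164.7°.
Illuminated fraction = (1 − cos 164.7°)/2 = (1 − (-0.965))/2 ≈ 0.982, so 98%.

98%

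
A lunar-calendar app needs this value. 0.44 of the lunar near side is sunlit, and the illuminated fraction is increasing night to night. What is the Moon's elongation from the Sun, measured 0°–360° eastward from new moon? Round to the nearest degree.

83°

Invert f = (1 − cos θ)/2 to get cos θ = 1 − 2(0.44) = 0.120, hence θ₀ = arccos 0.120 = 83.1°.
Waxing ⇒ before full, so θ = 83.1°.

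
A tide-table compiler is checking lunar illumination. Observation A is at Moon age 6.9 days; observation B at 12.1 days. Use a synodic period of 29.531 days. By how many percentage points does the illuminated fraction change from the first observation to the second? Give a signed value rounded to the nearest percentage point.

+47 percentage points

First observation: θ = 360°·6.9/29.531 = 84.1°, so f = 0.449.
Second observation: θ = 147.5°, f = 0.922.
Δf = 0.922 − 0.449 = +0.473, i.e. +47 pp.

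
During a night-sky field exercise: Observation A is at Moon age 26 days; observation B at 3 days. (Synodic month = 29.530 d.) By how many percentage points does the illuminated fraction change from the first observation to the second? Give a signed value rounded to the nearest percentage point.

θ₁ = 360° × 26/29.530 = 317.0°, f₁ = (1 − cos θ₁)/2 = 0.135.
θ₂ = 360° × 3/29.530 = 36.6°, f₂ = (1 − cos θ₂)/2 = 0.098.
Change = f₂ − f₁ = -0.036 → -4 percentage points.

-4 percentage points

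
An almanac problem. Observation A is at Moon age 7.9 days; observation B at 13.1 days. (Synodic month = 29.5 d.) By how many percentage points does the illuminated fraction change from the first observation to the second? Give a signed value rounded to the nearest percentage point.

First observation: θ = 360°·7.9/29.5 = 96.4°, so f = 0.556.
Second observation: θ = 159.9°, f = 0.969.
Δf = 0.969 − 0.556 = +0.414, i.e. +41 pp.

+41 percentage points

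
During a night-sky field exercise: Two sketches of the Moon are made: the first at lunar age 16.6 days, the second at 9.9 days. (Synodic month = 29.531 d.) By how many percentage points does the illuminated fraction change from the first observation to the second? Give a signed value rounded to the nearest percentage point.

θ₁ = 360° × 16.6/29.531 = 202.4°, f₁ = (1 − cos θ₁)/2 = 0.962.
θ₂ = 360° × 9.9/29.531 = 120.7°, f₂ = (1 − cos θ₂)/2 = 0.755.
Change = f₂ − f₁ = -0.207 → -21 percentage points.

-21 pp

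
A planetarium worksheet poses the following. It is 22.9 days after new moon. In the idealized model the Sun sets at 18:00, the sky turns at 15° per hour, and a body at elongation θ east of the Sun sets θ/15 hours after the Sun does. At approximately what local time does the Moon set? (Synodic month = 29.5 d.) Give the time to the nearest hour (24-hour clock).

Phase angle: θ = 360°·(22.9 d)/(29.5 d) = 279.5°.
At 15° of sky rotation per hour, 279.5° corresponds to a 18.63 h lag.
18:00 + 18.63 h ≈ 12:38 → 13:00 to the nearest hour.

13:00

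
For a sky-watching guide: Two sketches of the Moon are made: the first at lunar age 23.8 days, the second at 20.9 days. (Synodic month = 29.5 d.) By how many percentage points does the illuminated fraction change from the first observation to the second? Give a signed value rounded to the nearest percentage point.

+30 pp

First observation: θ = 360°·23.8/29.5 = 290.4°, so f = 0.325.
Second observation: θ = 255.1°, f = 0.629.
Δf = 0.629 − 0.325 = +0.304, i.e. +30 pp.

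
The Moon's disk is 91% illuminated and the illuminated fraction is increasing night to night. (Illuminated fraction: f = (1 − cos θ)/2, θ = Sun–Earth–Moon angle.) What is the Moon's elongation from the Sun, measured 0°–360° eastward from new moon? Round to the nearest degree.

cos θ = 1 − 2f = -0.820, giving a principal value of 145.1°.
Waxing ⇒ before full, so θ = 145.1°.

145°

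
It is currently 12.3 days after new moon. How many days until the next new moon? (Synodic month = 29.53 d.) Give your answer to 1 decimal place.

17.2 days

One full lunation from the last new moon is 29.53 d; remaining = 29.53 − 12.3 = 17.230 d.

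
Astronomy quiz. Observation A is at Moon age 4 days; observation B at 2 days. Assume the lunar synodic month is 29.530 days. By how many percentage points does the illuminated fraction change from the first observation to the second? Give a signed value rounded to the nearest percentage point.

-13 pp

θ₁ = 360° × 4/29.530 = 48.8°, f₁ = (1 − cos θ₁)/2 = 0.170.
θ₂ = 360° × 2/29.530 = 24.4°, f₂ = (1 − cos θ₂)/2 = 0.045.
Change = f₂ − f₁ = -0.126 → -13 percentage points.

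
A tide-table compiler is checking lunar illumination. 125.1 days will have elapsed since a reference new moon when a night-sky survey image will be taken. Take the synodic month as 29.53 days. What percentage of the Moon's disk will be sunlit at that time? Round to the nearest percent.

125.1/29.53 = 4.236 lunations, so 4 complete cycles and 6.98 d into the next.
Phase angle: θ = 360°·(6.98 d)/(29.53 d) = 85.1°.
Illuminated fraction = (1 − cos 85.1°)/2 = (1 − 0.086)/2 ≈ 0.457, so 46%.

46%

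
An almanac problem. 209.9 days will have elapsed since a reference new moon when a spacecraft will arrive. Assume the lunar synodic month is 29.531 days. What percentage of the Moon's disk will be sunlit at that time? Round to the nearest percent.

11%

209.9 d spans 7 complete synodic months (7 × 29.531 = 206.72 d) plus 3.18 d.
Phase angle: θ = 360°·(3.18 d)/(29.531 d) = 38.8°.
cos 38.8° = 0.779, so f = (1 − 0.779)/2 = 0.110, so 11%.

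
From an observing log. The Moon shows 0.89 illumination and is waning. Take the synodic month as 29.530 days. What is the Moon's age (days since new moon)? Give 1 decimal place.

cos θ = 1 − 2f = -0.780, giving a principal value of 141.3°.
Since the Moon is past full (waning), take the reflex angle: θ = 360° − 141.3° = 218.7°.
At 360°/29.530 d per day, 218.7° corresponds to 17.94 days.

17.9 days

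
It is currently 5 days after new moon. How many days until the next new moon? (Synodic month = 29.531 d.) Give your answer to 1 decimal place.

One full lunation from the last new moon is 29.531 d; remaining = 29.531 − 5 = 24.531 d.

24.5 days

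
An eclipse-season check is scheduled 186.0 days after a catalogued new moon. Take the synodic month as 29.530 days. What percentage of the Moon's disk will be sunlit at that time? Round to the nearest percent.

Reduce mod P: 186.0 − 6×29.530 = 8.82 d into the current lunation.
The Moon has covered 8.82/29.530 of its cycle, so θ ≈ 360° × 8.82/29.530 = 107.5°.
cos 107.5° = (-0.301), so f = (1 − (-0.301))/2 = 0.651, so 65%.

65%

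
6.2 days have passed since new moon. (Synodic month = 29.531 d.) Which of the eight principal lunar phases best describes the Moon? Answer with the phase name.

At 6.2/29.531 of the cycle, θ ≈ 76° — the first quarter range.

first quarter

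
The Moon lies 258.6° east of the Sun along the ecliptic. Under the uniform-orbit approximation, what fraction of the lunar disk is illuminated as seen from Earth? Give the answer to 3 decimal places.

0.599

cos 258.6° = (-0.198), so f = (1 − (-0.198))/2 = 0.599.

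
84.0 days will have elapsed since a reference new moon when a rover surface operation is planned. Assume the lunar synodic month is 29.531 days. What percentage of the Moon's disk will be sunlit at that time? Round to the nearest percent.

22%

Reduce mod P: 84.0 − 2×29.531 = 24.94 d into the current lunation.
Elongation θ = 360° × 24.94/29.531 ≈ 304.0°.
With cos θ = 0.559, the lit fraction is (1 − 0.559)/2 ≈ 0.220, so 22%.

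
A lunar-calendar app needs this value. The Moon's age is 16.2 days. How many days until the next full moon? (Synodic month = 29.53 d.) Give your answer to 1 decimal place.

28.1 days

Full moon occurs at elongation 180°, i.e. at age 29.53 × 180/360 = 14.765 d.
This lunation's full moon (14.765 d) has passed, so add one period: 44.295 − 16.2 = 28.095 days.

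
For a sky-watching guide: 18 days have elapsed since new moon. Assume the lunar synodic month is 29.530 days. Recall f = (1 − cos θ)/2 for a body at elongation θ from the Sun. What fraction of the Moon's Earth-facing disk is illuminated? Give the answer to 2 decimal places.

The Moon has covered 18/29.530 of its cycle, so θ ≈ 360° × 18/29.530 = 219.4°.
cos 219.4° = (-0.772), so f = (1 − (-0.772))/2 = 0.886.

0.89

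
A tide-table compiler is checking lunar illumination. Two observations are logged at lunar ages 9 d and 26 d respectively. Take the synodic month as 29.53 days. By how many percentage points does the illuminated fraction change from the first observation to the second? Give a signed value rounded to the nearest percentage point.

θ₁ = 360° × 9/29.53 = 109.7°, f₁ = (1 − cos θ₁)/2 = 0.669.
θ₂ = 360° × 26/29.53 = 317.0°, f₂ = (1 − cos θ₂)/2 = 0.135.
Change = f₂ − f₁ = -0.534 → -53 percentage points.

-53 percentage points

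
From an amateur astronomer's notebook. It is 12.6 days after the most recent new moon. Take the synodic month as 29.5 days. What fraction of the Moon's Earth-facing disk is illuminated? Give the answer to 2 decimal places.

0.95

Phase angle: θ = 360°·(12.6 d)/(29.5 d) = 153.8°.
With cos θ = (-0.897), the lit fraction is (1 − (-0.897))/2 ≈ 0.948.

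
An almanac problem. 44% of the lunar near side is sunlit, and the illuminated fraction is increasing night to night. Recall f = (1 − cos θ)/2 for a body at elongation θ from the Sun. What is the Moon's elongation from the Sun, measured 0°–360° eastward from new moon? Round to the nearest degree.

Invert f = (1 − cos θ)/2 to get cos θ = 1 − 2(0.44) = 0.120, hence θ₀ = arccos 0.120 = 83.1°.
Before full moon the principal value applies: θ = 83.1°.

83°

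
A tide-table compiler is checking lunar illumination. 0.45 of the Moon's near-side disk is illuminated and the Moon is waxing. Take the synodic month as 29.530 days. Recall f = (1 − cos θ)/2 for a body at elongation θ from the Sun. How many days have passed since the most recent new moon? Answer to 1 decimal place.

cos θ = 1 − 2f = 0.100, giving a principal value of 84.3°.
Waxing ⇒ before full, so θ = 84.3°.
That fraction of the synodic month is 84.3/360 × 29.530 d ≈ 6.91 d.

6.9 days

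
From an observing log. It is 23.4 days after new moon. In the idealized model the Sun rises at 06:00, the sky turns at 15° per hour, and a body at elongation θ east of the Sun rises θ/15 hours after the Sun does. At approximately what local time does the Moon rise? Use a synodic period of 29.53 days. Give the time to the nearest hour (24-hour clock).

The Moon has covered 23.4/29.53 of its cycle, so θ ≈ 360° × 23.4/29.53 = 285.3°.
Delay after the Sun = 285.3° / (15°/h) ≈ 19.02 h.
06:00 + 19.02 h ≈ 01:01 → 01:00 to the nearest hour.

01:00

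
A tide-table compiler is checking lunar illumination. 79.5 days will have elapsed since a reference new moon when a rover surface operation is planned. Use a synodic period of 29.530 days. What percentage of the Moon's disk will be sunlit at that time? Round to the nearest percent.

79.5 d spans 2 complete synodic months (2 × 29.530 = 59.06 d) plus 20.44 d.
Phase angle: θ = 360°·(20.44 d)/(29.530 d) = 249.2°.
With cos θ = (-0.355), the lit fraction is (1 − (-0.355))/2 ≈ 0.678, so 68%.

68%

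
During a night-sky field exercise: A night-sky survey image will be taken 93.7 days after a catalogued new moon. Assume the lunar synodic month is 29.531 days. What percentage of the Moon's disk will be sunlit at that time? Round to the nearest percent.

27%

Reduce mod P: 93.7 − 3×29.531 = 5.11 d into the current lunation.
Phase angle: θ = 360°·(5.11 d)/(29.531 d) = 62.3°.
Illuminated fraction = (1 − cos 62.3°)/2 = (1 − 0.466)/2 ≈ 0.267, so 27%.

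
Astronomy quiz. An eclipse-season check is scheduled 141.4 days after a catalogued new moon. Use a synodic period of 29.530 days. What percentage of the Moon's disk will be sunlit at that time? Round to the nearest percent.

38%

141.4/29.530 = 4.788 lunations, so 4 complete cycles and 23.28 d into the next.
Phase angle: θ = 360°·(23.28 d)/(29.530 d) = 283.8°.
With cos θ = 0.239, the lit fraction is (1 − 0.239)/2 ≈ 0.381, so 38%.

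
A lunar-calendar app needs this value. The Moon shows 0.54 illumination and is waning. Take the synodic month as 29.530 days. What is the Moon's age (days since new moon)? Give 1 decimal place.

21.8 days

Invert f = (1 − cos θ)/2 to get cos θ = 1 − 2(0.54) = -0.080, hence θ₀ = arccos -0.080 = 94.6°.
Waning ⇒ past full, so θ = 360° − 94.6° = 265.4°.
Age = 29.530 × 265.4°/360° ≈ 21.77 days.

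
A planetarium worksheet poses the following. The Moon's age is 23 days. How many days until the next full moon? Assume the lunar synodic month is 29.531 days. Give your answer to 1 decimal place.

Full moon is 0.5 of the way through the cycle: age 0.5 × 29.531 = 14.765 d.
Already past this cycle's full moon; the next is at 14.765 + 29.531 = 44.296 d, so 44.296 − 23 = 21.296 days.

21.3 days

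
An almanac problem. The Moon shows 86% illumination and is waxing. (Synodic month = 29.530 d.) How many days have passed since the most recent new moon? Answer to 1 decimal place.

From f = (1 − cos θ)/2: cos θ = 1 − 2×0.86 = -0.720; arccos → 136.1°.
Waxing ⇒ before full, so θ = 136.1°.
That fraction of the synodic month is 136.1/360 × 29.530 d ≈ 11.16 d.

11.2 days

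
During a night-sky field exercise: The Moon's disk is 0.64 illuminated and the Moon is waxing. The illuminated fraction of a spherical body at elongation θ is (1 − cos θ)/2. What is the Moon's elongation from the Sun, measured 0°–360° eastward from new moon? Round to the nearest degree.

106°

Invert f = (1 − cos θ)/2 to get cos θ = 1 − 2(0.64) = -0.280, hence θ₀ = arccos -0.280 = 106.3°.
Before full moon the principal value applies: θ = 106.3°.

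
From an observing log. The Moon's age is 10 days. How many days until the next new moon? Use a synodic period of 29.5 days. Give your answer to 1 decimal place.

One full lunation from the last new moon is 29.5 d; remaining = 29.5 − 10 = 19.500 d.

19.5 days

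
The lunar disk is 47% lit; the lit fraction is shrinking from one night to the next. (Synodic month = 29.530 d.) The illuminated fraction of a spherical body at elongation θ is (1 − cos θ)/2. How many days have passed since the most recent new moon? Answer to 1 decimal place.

From f = (1 − cos θ)/2: cos θ = 1 − 2×0.47 = 0.060; arccos → 86.6°.
Since the Moon is past full (waning), take the reflex angle: θ = 360° − 86.6° = 273.4°.
That fraction of the synodic month is 273.4/360 × 29.530 d ≈ 22.43 d.

22.4 days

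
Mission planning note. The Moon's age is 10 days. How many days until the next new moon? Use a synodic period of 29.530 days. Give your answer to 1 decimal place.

One full lunation from the last new moon is 29.530 d; remaining = 29.530 − 10 = 19.530 d.

19.5 days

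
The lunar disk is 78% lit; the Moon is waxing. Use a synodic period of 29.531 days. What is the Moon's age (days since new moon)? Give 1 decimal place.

10.2 days

Invert f = (1 − cos θ)/2 to get cos θ = 1 − 2(0.78) = -0.560, hence θ₀ = arccos -0.560 = 124.1°.
The Moon is waxing (0°–180°), so θ = 124.1° directly.
At 360°/29.531 d per day, 124.1° corresponds to 10.18 days.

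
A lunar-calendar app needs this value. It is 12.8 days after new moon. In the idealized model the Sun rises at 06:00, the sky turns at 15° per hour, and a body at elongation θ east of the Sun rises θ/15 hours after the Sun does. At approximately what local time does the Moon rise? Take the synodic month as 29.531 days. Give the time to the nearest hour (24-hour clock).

Phase angle: θ = 360°·(12.8 d)/(29.531 d) = 156.0°.
At 15° of sky rotation per hour, 156.0° corresponds to a 10.40 h lag.
06:00 + 10.40 h ≈ 16:24 → 16:00 to the nearest hour.

16:00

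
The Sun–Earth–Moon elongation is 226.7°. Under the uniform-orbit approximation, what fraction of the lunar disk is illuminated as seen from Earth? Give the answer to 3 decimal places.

0.843

Half-versine of 226.7°: (1 − (-0.686))/2 = 0.843.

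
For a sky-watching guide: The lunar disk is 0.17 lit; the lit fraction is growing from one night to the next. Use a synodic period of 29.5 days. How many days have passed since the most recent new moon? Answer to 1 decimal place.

Invert f = (1 − cos θ)/2 to get cos θ = 1 − 2(0.17) = 0.660, hence θ₀ = arccos 0.660 = 48.7°.
Before full moon the principal value applies: θ = 48.7°.
At 360°/29.5 d per day, 48.7° corresponds to 3.99 days.

4.0 days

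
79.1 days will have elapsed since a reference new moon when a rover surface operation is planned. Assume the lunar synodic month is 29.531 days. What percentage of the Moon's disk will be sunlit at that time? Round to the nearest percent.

79.1/29.531 = 2.679 lunations, so 2 complete cycles and 20.04 d into the next.
The Moon has covered 20.04/29.531 of its cycle, so θ ≈ 360° × 20.04/29.531 = 244.3°.
With cos θ = (-0.434), the lit fraction is (1 − (-0.434))/2 ≈ 0.717, so 72%.

72%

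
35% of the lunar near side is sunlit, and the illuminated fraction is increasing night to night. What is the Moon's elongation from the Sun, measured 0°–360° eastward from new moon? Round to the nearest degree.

73°

Invert f = (1 − cos θ)/2 to get cos θ = 1 − 2(0.35) = 0.300, hence θ₀ = arccos 0.300 = 72.5°.
The Moon is waxing (0°–180°), so θ = 72.5° directly.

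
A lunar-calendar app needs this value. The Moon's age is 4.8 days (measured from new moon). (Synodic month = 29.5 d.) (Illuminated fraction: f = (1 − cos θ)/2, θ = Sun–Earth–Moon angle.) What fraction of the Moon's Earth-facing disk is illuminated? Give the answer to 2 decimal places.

Elongation θ = 360° × 4.8/29.5 ≈ 58.6°.
Illuminated fraction = (1 − cos 58.6°)/2 = (1 − 0.521)/2 ≈ 0.239.

0.24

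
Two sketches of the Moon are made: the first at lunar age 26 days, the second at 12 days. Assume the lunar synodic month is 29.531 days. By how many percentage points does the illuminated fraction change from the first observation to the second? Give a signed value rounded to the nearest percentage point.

+78 pp

First observation: θ = 360°·26/29.531 = 317.0°, so f = 0.135.
Second observation: θ = 146.3°, f = 0.916.
Δf = 0.916 − 0.135 = +0.781, i.e. +78 pp.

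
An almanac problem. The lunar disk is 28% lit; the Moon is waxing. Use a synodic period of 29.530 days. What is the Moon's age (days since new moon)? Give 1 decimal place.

cos θ = 1 − 2f = 0.440, giving a principal value of 63.9°.
Waxing ⇒ before full, so θ = 63.9°.
Age = 29.530 × 63.9°/360° ≈ 5.24 days.

5.2 days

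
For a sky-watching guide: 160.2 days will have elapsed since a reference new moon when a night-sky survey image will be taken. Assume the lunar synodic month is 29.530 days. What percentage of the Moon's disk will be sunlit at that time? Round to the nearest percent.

160.2/29.530 = 5.425 lunations, so 5 complete cycles and 12.55 d into the next.
Elongation θ = 360° × 12.55/29.530 ≈ 153.0°.
With cos θ = (-0.891), the lit fraction is (1 − (-0.891))/2 ≈ 0.945, so 95%.

95%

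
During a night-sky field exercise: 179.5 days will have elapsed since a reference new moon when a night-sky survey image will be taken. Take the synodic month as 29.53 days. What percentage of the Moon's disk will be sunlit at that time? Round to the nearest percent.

179.5/29.53 = 6.079 lunations, so 6 complete cycles and 2.32 d into the next.
Phase angle: θ = 360°·(2.32 d)/(29.53 d) = 28.3°.
Illuminated fraction = (1 − cos 28.3°)/2 = (1 − 0.881)/2 ≈ 0.060, so 6%.

6%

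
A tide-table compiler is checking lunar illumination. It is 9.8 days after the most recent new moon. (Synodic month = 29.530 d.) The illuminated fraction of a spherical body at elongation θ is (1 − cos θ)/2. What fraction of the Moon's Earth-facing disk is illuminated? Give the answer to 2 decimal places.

Elongation θ = 360° × 9.8/29.530 ≈ 119.5°.
With cos θ = (-0.492), the lit fraction is (1 − (-0.492))/2 ≈ 0.746.

0.75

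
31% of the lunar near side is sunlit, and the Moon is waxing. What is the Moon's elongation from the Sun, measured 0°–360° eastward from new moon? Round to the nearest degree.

68°

From f = (1 − cos θ)/2: cos θ = 1 − 2×0.31 = 0.380; arccos → 67.7°.
The Moon is waxing (0°–180°), so θ = 67.7° directly.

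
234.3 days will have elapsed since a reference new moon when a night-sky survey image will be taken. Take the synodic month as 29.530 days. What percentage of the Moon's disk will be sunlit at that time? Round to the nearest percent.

234.3/29.530 = 7.934 lunations, so 7 complete cycles and 27.59 d into the next.
The Moon has covered 27.59/29.530 of its cycle, so θ ≈ 360° × 27.59/29.530 = 336.3°.
With cos θ = 0.916, the lit fraction is (1 − 0.916)/2 ≈ 0.042, so 4%.

4%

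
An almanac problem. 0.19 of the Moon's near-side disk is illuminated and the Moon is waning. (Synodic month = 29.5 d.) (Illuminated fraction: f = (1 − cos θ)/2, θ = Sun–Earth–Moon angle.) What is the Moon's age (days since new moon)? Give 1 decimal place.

cos θ = 1 − 2f = 0.620, giving a principal value of 51.7°.
A waning Moon lies in 180°–360°, so θ = 360° − 51.7° = 308.3°.
Age = 29.5 × 308.3°/360° ≈ 25.26 days.

25.3 days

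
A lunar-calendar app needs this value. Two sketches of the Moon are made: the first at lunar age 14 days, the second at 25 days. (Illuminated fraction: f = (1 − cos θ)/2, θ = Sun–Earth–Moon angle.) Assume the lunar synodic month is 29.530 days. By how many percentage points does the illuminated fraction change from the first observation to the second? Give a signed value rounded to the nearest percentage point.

θ₁ = 360° × 14/29.530 = 170.7°, f₁ = (1 − cos θ₁)/2 = 0.993.
θ₂ = 360° × 25/29.530 = 304.8°, f₂ = (1 − cos θ₂)/2 = 0.215.
Change = f₂ − f₁ = -0.779 → -78 percentage points.

-78 pp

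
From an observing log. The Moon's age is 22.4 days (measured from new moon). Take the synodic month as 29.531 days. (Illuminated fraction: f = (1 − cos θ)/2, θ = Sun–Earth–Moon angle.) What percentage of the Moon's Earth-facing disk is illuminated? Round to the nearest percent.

47%

The Moon has covered 22.4/29.531 of its cycle, so θ ≈ 360° × 22.4/29.531 = 273.1°.
With cos θ = 0.054, the lit fraction is (1 − 0.054)/2 ≈ 0.473, so 47%.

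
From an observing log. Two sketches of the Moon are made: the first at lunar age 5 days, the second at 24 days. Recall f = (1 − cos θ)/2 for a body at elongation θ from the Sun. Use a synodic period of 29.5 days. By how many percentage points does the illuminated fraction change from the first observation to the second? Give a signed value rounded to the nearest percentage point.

θ₁ = 360° × 5/29.5 = 61.0°, f₁ = (1 − cos θ₁)/2 = 0.258.
θ₂ = 360° × 24/29.5 = 292.9°, f₂ = (1 − cos θ₂)/2 = 0.306.
Change = f₂ − f₁ = +0.048 → +5 percentage points.

+5 percentage points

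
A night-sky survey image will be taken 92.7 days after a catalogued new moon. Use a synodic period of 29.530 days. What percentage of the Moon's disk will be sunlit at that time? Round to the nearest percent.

18%

Reduce mod P: 92.7 − 3×29.530 = 4.11 d into the current lunation.
The Moon has covered 4.11/29.530 of its cycle, so θ ≈ 360° × 4.11/29.530 = 50.1°.
cos 50.1° = 0.641, so f = (1 − 0.641)/2 = 0.179, so 18%.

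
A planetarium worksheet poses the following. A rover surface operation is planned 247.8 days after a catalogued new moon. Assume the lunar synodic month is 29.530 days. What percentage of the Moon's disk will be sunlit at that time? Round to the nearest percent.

247.8/29.530 = 8.391 lunations, so 8 complete cycles and 11.56 d into the next.
Phase angle: θ = 360°·(11.56 d)/(29.530 d) = 140.9°.
With cos θ = (-0.776), the lit fraction is (1 − (-0.776))/2 ≈ 0.888, so 89%.

89%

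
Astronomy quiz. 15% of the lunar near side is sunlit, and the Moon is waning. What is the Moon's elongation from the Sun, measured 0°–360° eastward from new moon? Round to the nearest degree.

314°

cos θ = 1 − 2f = 0.700, giving a principal value of 45.6°.
Since the Moon is past full (waning), take the reflex angle: θ = 360° − 45.6° = 314.4°.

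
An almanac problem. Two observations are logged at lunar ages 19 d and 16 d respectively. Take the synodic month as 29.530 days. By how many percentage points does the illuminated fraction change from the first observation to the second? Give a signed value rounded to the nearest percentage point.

First observation: θ = 360°·19/29.530 = 231.6°, so f = 0.810.
Second observation: θ = 195.1°, f = 0.983.
Δf = 0.983 − 0.810 = +0.172, i.e. +17 pp.

+17 percentage points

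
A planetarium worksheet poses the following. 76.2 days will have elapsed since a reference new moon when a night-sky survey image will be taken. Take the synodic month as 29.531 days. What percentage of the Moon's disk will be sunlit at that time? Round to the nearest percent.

94%

76.2 d spans 2 complete synodic months (2 × 29.531 = 59.06 d) plus 17.14 d.
Phase angle: θ = 360°·(17.14 d)/(29.531 d) = 208.9°.
Illuminated fraction = (1 − cos 208.9°)/2 = (1 − (-0.875))/2 ≈ 0.938, so 94%.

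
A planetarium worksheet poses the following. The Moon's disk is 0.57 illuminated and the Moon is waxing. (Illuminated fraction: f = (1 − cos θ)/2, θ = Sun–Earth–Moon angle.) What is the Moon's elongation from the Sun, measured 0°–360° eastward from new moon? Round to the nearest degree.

From f = (1 − cos θ)/2: cos θ = 1 − 2×0.57 = -0.140; arccos → 98.0°.
Waxing ⇒ before full, so θ = 98.0°.

98°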